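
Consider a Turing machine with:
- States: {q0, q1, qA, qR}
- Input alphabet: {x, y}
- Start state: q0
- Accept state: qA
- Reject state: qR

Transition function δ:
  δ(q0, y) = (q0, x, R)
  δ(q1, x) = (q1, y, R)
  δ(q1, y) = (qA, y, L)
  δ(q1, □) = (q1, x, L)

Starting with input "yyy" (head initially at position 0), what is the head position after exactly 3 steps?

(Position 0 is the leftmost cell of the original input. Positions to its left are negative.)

Execution trace (head position shown):
Step 0: [q0]yyy  (head at position 0)
Step 1: move right → x[q0]yy  (head at position 1)
Step 2: move right → xx[q0]y  (head at position 2)
Step 3: move right → xxx[q0]□  (head at position 3)

After 3 steps, the head is at position 3.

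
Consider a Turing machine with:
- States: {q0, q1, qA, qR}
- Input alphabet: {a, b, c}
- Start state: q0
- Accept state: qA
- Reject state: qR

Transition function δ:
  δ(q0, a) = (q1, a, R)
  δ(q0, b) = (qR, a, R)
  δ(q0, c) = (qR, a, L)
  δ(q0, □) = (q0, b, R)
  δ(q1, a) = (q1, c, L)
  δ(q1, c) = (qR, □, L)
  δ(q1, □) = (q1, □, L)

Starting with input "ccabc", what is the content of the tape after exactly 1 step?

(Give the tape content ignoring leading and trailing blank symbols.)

Execution trace:
Initial: [q0]ccabc
Step 1: δ(q0, c) = (qR, a, L) → [qR]□acabc

The machine reaches the reject state qR and halts.

After 1 step, the tape (ignoring leading/trailing blanks) is: acabc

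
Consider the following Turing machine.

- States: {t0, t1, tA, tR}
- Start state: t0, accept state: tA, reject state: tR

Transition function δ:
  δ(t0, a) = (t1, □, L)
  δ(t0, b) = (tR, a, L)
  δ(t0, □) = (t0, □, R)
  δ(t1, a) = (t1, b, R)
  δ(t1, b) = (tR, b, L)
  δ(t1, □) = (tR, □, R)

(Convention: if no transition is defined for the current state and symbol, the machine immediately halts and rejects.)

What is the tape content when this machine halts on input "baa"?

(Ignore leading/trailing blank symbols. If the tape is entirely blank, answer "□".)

Execution trace:
Initial: [t0]baa
Step 1: δ(t0, b) = (tR, a, L) → [tR]□aaa

The machine reaches the reject state tR and halts.

Final tape (ignoring leading/trailing blanks): aaa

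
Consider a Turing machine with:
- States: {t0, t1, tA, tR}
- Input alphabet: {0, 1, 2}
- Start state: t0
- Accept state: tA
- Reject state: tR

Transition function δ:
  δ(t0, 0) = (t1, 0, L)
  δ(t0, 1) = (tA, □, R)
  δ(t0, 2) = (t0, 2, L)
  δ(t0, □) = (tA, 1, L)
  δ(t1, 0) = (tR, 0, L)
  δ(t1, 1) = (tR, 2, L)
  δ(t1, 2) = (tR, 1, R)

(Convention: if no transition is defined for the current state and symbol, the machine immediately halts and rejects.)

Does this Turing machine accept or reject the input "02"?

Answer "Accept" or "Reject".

Execution trace:
Initial: [t0]02
Step 1: δ(t0, 0) = (t1, 0, L) → [t1]□02

No transition is defined for δ(t1, □). By convention the machine halts and rejects.

Answer: Reject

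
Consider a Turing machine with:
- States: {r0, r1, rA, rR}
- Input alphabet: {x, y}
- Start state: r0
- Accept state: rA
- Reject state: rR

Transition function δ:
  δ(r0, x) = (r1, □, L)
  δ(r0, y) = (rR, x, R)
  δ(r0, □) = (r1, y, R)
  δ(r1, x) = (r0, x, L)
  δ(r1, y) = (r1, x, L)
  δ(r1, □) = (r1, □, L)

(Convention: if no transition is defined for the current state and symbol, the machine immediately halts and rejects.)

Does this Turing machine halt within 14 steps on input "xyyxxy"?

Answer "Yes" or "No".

Execution trace:
Initial: [r0]xyyxxy
Step 1: δ(r0, x) = (r1, □, L) → [r1]□□yyxxy
Step 2: δ(r1, □) = (r1, □, L) → [r1]□□□yyxxy
Step 3: δ(r1, □) = (r1, □, L) → [r1]□□□□yyxxy
Step 4: δ(r1, □) = (r1, □, L) → [r1]□□□□□yyxxy
Step 5: δ(r1, □) = (r1, □, L) → [r1]□□□□□□yyxxy
Step 6: δ(r1, □) = (r1, □, L) → [r1]□□□□□□□yyxxy
Step 7: δ(r1, □) = (r1, □, L) → [r1]□□□□□□□□yyxxy
Step 8: δ(r1, □) = (r1, □, L) → [r1]□□□□□□□□□yyxxy
Step 9: δ(r1, □) = (r1, □, L) → [r1]□□□□□□□□□□yyxxy
Step 10: δ(r1, □) = (r1, □, L) → [r1]□□□□□□□□□□□yyxxy
Step 11: δ(r1, □) = (r1, □, L) → [r1]□□□□□□□□□□□□yyxxy
Step 12: δ(r1, □) = (r1, □, L) → [r1]□□□□□□□□□□□□□yyxxy
Step 13: δ(r1, □) = (r1, □, L) → [r1]□□□□□□□□□□□□□□yyxxy
Step 14: δ(r1, □) = (r1, □, L) → [r1]□□□□□□□□□□□□□□□yyxxy

The machine has not reached a halting state after 14 steps.
The machine did not halt within the 14-step bound.

Answer: No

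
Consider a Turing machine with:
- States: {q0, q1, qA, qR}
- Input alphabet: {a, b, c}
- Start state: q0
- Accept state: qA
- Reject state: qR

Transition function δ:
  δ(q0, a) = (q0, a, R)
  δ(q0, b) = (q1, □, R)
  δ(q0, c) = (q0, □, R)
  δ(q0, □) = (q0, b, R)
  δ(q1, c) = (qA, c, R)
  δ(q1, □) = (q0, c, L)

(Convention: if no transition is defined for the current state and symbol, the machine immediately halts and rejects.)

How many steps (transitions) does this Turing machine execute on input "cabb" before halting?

Execution trace:
Initial: [q0]cabb
Step 1: δ(q0, c) = (q0, □, R) → □[q0]abb
Step 2: δ(q0, a) = (q0, a, R) → □a[q0]bb
Step 3: δ(q0, b) = (q1, □, R) → □a□[q1]b

No transition is defined for δ(q1, b). By convention the machine halts and rejects.

The machine executed 3 steps before halting.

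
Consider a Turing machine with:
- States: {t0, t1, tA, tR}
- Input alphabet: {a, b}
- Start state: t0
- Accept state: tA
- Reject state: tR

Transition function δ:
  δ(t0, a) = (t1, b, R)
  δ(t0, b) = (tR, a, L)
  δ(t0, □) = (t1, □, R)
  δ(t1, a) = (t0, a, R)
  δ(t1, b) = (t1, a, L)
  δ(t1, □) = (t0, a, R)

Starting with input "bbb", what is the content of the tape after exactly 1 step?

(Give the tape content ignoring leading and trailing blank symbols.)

Execution trace:
Initial: [t0]bbb
Step 1: δ(t0, b) = (tR, a, L) → [tR]□abb

The machine reaches the reject state tR and halts.

After 1 step, the tape (ignoring leading/trailing blanks) is: abb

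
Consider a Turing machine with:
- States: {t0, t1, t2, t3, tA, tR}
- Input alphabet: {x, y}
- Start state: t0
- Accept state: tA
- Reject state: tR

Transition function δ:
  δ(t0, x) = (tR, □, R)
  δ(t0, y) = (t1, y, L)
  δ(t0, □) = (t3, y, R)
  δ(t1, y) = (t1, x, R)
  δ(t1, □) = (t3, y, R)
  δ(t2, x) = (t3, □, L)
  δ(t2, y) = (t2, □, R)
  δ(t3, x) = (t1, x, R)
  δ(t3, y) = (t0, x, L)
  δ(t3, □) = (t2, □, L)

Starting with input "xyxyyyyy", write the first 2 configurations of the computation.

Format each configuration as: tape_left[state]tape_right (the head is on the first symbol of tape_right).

Transitions applied:
Step 1: δ(t0, x) = (tR, □, R)

The first 2 configurations are:
[t0]xyxyyyyy ⊢ □[tR]yxyyyyy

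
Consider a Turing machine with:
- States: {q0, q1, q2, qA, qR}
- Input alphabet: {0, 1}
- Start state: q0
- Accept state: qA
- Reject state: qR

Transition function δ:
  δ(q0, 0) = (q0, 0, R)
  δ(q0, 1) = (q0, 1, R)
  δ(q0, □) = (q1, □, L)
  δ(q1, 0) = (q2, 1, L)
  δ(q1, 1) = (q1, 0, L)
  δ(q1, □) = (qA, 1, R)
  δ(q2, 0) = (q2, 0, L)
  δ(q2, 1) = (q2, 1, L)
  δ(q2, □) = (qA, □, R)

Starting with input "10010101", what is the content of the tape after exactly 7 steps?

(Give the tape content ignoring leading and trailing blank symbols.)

Execution trace:
Initial: [q0]10010101
Step 1: δ(q0, 1) = (q0, 1, R) → 1[q0]0010101
Step 2: δ(q0, 0) = (q0, 0, R) → 10[q0]010101
Step 3: δ(q0, 0) = (q0, 0, R) → 100[q0]10101
Step 4: δ(q0, 1) = (q0, 1, R) → 1001[q0]0101
Step 5: δ(q0, 0) = (q0, 0, R) → 10010[q0]101
Step 6: δ(q0, 1) = (q0, 1, R) → 100101[q0]01
Step 7: δ(q0, 0) = (q0, 0, R) → 1001010[q0]1

After 7 steps, the tape (ignoring leading/trailing blanks) is: 10010101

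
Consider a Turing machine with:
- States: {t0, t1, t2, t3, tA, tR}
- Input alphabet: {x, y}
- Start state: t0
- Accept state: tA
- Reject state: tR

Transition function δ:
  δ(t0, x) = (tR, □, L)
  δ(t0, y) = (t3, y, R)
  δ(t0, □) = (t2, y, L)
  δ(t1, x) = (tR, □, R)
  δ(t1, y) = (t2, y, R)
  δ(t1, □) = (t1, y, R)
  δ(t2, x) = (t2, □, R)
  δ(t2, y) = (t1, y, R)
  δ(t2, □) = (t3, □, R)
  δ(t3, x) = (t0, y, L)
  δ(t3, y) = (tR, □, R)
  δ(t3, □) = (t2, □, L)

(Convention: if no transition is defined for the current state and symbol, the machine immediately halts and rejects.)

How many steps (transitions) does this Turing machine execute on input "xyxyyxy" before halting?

Execution trace:
Initial: [t0]xyxyyxy
Step 1: δ(t0, x) = (tR, □, L) → [tR]□□yxyyxy

The machine reaches the reject state tR and halts.

The machine executed 1 step before halting.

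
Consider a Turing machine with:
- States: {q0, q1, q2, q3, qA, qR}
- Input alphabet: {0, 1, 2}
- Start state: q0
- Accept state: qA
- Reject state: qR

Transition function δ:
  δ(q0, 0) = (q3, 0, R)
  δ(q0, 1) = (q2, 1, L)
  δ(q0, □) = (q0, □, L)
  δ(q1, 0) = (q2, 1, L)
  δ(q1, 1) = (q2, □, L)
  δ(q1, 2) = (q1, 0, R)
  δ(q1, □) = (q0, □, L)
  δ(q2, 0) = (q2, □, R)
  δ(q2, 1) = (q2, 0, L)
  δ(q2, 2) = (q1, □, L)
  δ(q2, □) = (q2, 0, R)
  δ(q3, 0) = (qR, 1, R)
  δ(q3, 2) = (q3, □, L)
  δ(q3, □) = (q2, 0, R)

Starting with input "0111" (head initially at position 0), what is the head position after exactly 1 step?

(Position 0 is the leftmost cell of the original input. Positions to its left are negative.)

Execution trace (head position shown):
Step 0: [q0]0111  (head at position 0)
Step 1: move right → 0[q3]111  (head at position 1)

After 1 step, the head is at position 1.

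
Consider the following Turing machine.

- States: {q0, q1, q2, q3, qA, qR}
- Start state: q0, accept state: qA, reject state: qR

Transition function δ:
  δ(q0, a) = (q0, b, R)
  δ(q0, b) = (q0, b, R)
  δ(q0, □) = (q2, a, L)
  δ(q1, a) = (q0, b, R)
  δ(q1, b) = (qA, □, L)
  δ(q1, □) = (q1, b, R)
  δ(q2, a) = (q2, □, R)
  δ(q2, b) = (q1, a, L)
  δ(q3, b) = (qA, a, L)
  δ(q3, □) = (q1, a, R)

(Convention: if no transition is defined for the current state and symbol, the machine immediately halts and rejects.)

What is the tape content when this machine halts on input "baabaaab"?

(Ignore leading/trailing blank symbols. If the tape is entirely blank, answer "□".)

Execution trace:
Initial: [q0]baabaaab
Step 1: δ(q0, b) = (q0, b, R) → b[q0]aabaaab
Step 2: δ(q0, a) = (q0, b, R) → bb[q0]abaaab
Step 3: δ(q0, a) = (q0, b, R) → bbb[q0]baaab
Step 4: δ(q0, b) = (q0, b, R) → bbbb[q0]aaab
Step 5: δ(q0, a) = (q0, b, R) → bbbbb[q0]aab
Step 6: δ(q0, a) = (q0, b, R) → bbbbbb[q0]ab
Step 7: δ(q0, a) = (q0, b, R) → bbbbbbb[q0]b
Step 8: δ(q0, b) = (q0, b, R) → bbbbbbbb[q0]□
Step 9: δ(q0, □) = (q2, a, L) → bbbbbbb[q2]ba
Step 10: δ(q2, b) = (q1, a, L) → bbbbbb[q1]baa
Step 11: δ(q1, b) = (qA, □, L) → bbbbb[qA]b□aa

The machine reaches the accept state qA and halts.

Final tape (ignoring leading/trailing blanks): bbbbbb□aa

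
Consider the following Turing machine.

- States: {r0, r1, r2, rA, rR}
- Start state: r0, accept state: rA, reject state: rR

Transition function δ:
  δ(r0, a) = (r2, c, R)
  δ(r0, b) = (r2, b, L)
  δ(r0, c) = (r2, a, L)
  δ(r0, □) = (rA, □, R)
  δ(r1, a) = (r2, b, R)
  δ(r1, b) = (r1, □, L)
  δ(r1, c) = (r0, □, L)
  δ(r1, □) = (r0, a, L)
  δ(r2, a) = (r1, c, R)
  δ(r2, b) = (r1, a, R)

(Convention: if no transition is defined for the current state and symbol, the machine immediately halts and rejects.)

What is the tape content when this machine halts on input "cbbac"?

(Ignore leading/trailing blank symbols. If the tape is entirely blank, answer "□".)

Execution trace:
Initial: [r0]cbbac
Step 1: δ(r0, c) = (r2, a, L) → [r2]□abbac

No transition is defined for δ(r2, □). By convention the machine halts and rejects.

Final tape (ignoring leading/trailing blanks): abbac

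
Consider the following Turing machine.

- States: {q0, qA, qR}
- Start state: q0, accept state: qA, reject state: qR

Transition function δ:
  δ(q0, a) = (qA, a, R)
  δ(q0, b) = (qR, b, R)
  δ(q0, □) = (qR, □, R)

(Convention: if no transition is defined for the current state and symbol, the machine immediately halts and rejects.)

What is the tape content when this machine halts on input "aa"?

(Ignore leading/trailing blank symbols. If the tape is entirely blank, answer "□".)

Execution trace:
Initial: [q0]aa
Step 1: δ(q0, a) = (qA, a, R) → a[qA]a

The machine reaches the accept state qA and halts.

Final tape (ignoring leading/trailing blanks): aa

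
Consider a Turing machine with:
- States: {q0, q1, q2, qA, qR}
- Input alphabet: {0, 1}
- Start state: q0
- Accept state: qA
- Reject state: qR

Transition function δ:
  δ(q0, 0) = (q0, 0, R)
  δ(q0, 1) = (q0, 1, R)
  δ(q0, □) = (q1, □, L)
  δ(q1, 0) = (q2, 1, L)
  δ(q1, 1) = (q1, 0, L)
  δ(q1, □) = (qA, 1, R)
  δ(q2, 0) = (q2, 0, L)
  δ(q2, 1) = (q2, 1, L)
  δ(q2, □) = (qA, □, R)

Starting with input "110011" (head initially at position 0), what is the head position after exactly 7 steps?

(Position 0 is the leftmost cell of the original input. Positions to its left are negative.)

Execution trace (head position shown):
Step 0: [q0]110011  (head at position 0)
Step 1: move right → 1[q0]10011  (head at position 1)
Step 2: move right → 11[q0]0011  (head at position 2)
Step 3: move right → 110[q0]011  (head at position 3)
Step 4: move right → 1100[q0]11  (head at position 4)
Step 5: move right → 11001[q0]1  (head at position 5)
Step 6: move right → 110011[q0]□  (head at position 6)
Step 7: move left → 11001[q1]1□  (head at position 5)

After 7 steps, the head is at position 5.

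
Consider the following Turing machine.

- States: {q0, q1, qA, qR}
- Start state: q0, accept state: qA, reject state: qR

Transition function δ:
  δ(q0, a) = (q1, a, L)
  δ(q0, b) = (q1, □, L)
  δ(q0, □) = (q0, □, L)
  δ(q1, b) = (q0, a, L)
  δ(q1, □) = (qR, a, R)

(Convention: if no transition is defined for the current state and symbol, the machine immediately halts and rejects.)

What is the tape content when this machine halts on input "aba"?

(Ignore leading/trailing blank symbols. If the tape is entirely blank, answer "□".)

Execution trace:
Initial: [q0]aba
Step 1: δ(q0, a) = (q1, a, L) → [q1]□aba
Step 2: δ(q1, □) = (qR, a, R) → a[qR]aba

The machine reaches the reject state qR and halts.

Final tape (ignoring leading/trailing blanks): aaba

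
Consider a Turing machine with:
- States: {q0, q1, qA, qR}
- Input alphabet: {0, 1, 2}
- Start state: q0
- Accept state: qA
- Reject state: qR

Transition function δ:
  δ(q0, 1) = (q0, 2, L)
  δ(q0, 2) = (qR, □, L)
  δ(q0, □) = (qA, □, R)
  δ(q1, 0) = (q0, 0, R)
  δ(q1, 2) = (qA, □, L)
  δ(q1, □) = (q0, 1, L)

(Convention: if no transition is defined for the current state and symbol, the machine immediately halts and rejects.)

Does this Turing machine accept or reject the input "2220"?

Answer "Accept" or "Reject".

Execution trace:
Initial: [q0]2220
Step 1: δ(q0, 2) = (qR, □, L) → [qR]□□220

The machine reaches the reject state qR and halts.

Answer: Reject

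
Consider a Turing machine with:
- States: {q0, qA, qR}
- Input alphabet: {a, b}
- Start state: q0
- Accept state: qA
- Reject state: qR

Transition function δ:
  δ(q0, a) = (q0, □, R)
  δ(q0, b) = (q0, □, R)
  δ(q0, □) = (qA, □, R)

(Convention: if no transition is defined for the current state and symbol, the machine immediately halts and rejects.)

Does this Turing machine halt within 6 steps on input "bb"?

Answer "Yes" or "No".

Execution trace:
Initial: [q0]bb
Step 1: δ(q0, b) = (q0, □, R) → □[q0]b
Step 2: δ(q0, b) = (q0, □, R) → □□[q0]□
Step 3: δ(q0, □) = (qA, □, R) → □□□[qA]□

The machine reaches the accept state qA and halts.
The machine halted after 3 steps (within the 6-step bound).

Answer: Yes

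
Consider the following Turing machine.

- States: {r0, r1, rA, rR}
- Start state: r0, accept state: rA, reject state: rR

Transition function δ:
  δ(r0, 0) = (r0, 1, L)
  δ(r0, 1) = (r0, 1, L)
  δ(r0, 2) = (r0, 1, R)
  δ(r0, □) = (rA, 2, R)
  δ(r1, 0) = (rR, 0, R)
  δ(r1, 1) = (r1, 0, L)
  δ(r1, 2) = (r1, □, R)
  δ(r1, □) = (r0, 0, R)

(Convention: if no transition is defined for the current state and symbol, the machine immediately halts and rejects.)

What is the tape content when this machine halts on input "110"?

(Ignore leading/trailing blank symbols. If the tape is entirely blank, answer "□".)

Execution trace:
Initial: [r0]110
Step 1: δ(r0, 1) = (r0, 1, L) → [r0]□110
Step 2: δ(r0, □) = (rA, 2, R) → 2[rA]110

The machine reaches the accept state rA and halts.

Final tape (ignoring leading/trailing blanks): 2110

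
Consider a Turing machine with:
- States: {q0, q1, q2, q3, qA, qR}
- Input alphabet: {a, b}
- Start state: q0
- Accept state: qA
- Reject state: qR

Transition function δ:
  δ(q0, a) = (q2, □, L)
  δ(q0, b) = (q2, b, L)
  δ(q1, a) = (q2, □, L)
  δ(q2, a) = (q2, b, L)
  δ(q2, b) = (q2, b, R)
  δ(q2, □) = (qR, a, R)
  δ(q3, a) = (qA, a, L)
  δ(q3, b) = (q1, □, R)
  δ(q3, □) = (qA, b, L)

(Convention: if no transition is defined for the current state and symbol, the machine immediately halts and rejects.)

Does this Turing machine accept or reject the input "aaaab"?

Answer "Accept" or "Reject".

Execution trace:
Initial: [q0]aaaab
Step 1: δ(q0, a) = (q2, □, L) → [q2]□□aaab
Step 2: δ(q2, □) = (qR, a, R) → a[qR]□aaab

The machine reaches the reject state qR and halts.

Answer: Reject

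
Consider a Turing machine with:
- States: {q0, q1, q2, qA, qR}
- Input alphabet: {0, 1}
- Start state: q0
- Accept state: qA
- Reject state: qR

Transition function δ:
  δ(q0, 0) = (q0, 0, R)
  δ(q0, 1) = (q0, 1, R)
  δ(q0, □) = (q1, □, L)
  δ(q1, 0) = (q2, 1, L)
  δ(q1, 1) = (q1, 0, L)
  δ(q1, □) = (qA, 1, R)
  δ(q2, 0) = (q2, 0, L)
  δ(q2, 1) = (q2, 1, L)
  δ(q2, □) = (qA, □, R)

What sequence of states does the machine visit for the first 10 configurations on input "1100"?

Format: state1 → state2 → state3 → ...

Execution trace:
Initial: [q0]1100
Step 1: δ(q0, 1) = (q0, 1, R) → 1[q0]100
Step 2: δ(q0, 1) = (q0, 1, R) → 11[q0]00
Step 3: δ(q0, 0) = (q0, 0, R) → 110[q0]0
Step 4: δ(q0, 0) = (q0, 0, R) → 1100[q0]□
Step 5: δ(q0, □) = (q1, □, L) → 110[q1]0□
Step 6: δ(q1, 0) = (q2, 1, L) → 11[q2]01□
Step 7: δ(q2, 0) = (q2, 0, L) → 1[q2]101□
Step 8: δ(q2, 1) = (q2, 1, L) → [q2]1101□
Step 9: δ(q2, 1) = (q2, 1, L) → [q2]□1101□

State sequence: q0 → q0 → q0 → q0 → q0 → q1 → q2 → q2 → q2 → q2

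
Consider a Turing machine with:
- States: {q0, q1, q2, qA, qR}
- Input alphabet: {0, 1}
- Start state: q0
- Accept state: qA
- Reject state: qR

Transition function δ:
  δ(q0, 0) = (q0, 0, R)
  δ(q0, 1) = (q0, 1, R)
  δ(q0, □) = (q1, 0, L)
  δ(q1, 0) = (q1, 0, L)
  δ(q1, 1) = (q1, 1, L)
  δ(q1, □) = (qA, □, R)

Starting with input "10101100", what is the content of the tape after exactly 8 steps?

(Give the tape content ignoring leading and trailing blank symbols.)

Execution trace:
Initial: [q0]10101100
Step 1: δ(q0, 1) = (q0, 1, R) → 1[q0]0101100
Step 2: δ(q0, 0) = (q0, 0, R) → 10[q0]101100
Step 3: δ(q0, 1) = (q0, 1, R) → 101[q0]01100
Step 4: δ(q0, 0) = (q0, 0, R) → 1010[q0]1100
Step 5: δ(q0, 1) = (q0, 1, R) → 10101[q0]100
Step 6: δ(q0, 1) = (q0, 1, R) → 101011[q0]00
Step 7: δ(q0, 0) = (q0, 0, R) → 1010110[q0]0
Step 8: δ(q0, 0) = (q0, 0, R) → 10101100[q0]□

After 8 steps, the tape (ignoring leading/trailing blanks) is: 10101100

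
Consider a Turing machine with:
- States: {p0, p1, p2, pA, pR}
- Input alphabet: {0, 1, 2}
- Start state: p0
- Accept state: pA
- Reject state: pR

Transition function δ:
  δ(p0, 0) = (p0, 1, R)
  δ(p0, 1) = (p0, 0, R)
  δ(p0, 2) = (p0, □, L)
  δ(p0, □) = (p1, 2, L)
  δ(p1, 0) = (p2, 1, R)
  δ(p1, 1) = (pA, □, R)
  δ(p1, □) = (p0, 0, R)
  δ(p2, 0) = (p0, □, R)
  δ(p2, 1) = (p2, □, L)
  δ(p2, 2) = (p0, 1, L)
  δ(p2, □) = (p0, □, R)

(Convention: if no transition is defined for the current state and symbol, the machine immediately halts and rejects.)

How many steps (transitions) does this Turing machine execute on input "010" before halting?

Execution trace:
Initial: [p0]010
Step 1: δ(p0, 0) = (p0, 1, R) → 1[p0]10
Step 2: δ(p0, 1) = (p0, 0, R) → 10[p0]0
Step 3: δ(p0, 0) = (p0, 1, R) → 101[p0]□
Step 4: δ(p0, □) = (p1, 2, L) → 10[p1]12
Step 5: δ(p1, 1) = (pA, □, R) → 10□[pA]2

The machine reaches the accept state pA and halts.

The machine executed 5 steps before halting.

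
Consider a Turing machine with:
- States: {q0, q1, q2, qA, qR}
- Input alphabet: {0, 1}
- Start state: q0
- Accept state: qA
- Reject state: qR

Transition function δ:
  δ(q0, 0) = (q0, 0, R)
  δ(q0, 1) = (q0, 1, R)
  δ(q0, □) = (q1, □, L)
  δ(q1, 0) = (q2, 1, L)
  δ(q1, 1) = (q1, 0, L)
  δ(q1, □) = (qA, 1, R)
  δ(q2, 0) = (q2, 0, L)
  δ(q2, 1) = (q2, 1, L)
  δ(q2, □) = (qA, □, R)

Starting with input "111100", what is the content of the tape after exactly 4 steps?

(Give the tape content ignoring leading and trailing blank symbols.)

Execution trace:
Initial: [q0]111100
Step 1: δ(q0, 1) = (q0, 1, R) → 1[q0]11100
Step 2: δ(q0, 1) = (q0, 1, R) → 11[q0]1100
Step 3: δ(q0, 1) = (q0, 1, R) → 111[q0]100
Step 4: δ(q0, 1) = (q0, 1, R) → 1111[q0]00

After 4 steps, the tape (ignoring leading/trailing blanks) is: 111100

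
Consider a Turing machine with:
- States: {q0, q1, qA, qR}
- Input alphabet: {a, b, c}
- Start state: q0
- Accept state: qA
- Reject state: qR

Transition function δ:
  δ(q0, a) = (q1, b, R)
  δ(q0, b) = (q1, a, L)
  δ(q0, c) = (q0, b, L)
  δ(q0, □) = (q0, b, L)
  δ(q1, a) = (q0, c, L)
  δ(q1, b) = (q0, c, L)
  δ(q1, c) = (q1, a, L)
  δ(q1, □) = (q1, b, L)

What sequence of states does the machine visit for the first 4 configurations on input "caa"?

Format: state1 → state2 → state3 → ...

Execution trace:
Initial: [q0]caa
Step 1: δ(q0, c) = (q0, b, L) → [q0]□baa
Step 2: δ(q0, □) = (q0, b, L) → [q0]□bbaa
Step 3: δ(q0, □) = (q0, b, L) → [q0]□bbbaa

State sequence: q0 → q0 → q0 → q0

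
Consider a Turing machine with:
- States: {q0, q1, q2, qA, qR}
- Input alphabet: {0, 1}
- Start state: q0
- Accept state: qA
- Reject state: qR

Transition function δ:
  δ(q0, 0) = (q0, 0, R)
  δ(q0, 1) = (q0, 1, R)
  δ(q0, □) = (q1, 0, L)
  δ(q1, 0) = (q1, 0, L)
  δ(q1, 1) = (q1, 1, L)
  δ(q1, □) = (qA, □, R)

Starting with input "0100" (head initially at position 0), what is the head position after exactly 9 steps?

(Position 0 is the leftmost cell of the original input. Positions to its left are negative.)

Execution trace (head position shown):
Step 0: [q0]0100  (head at position 0)
Step 1: move right → 0[q0]100  (head at position 1)
Step 2: move right → 01[q0]00  (head at position 2)
Step 3: move right → 010[q0]0  (head at position 3)
Step 4: move right → 0100[q0]□  (head at position 4)
Step 5: move left → 010[q1]00  (head at position 3)
Step 6: move left → 01[q1]000  (head at position 2)
Step 7: move left → 0[q1]1000  (head at position 1)
Step 8: move left → [q1]01000  (head at position 0)
Step 9: move left → [q1]□01000  (head at position -1)

After 9 steps, the head is at position -1.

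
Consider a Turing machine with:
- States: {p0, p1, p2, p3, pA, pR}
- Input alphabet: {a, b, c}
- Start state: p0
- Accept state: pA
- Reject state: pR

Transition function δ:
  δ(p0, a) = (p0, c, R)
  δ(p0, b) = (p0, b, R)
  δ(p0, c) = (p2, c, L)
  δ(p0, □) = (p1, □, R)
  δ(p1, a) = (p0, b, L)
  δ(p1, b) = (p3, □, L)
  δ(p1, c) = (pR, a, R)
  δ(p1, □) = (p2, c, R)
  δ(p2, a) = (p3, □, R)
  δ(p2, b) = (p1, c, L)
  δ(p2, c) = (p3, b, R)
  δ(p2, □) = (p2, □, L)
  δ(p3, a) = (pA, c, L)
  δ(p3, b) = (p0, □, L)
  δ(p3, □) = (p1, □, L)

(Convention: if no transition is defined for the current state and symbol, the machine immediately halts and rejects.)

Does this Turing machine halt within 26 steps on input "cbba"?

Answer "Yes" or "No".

Execution trace:
Initial: [p0]cbba
Step 1: δ(p0, c) = (p2, c, L) → [p2]□cbba
Step 2: δ(p2, □) = (p2, □, L) → [p2]□□cbba
Step 3: δ(p2, □) = (p2, □, L) → [p2]□□□cbba
Step 4: δ(p2, □) = (p2, □, L) → [p2]□□□□cbba
Step 5: δ(p2, □) = (p2, □, L) → [p2]□□□□□cbba
Step 6: δ(p2, □) = (p2, □, L) → [p2]□□□□□□cbba
Step 7: δ(p2, □) = (p2, □, L) → [p2]□□□□□□□cbba
Step 8: δ(p2, □) = (p2, □, L) → [p2]□□□□□□□□cbba
Step 9: δ(p2, □) = (p2, □, L) → [p2]□□□□□□□□□cbba
Step 10: δ(p2, □) = (p2, □, L) → [p2]□□□□□□□□□□cbba
Step 11: δ(p2, □) = (p2, □, L) → [p2]□□□□□□□□□□□cbba
Step 12: δ(p2, □) = (p2, □, L) → [p2]□□□□□□□□□□□□cbba
Step 13: δ(p2, □) = (p2, □, L) → [p2]□□□□□□□□□□□□□cbba
Step 14: δ(p2, □) = (p2, □, L) → [p2]□□□□□□□□□□□□□□cbba
Step 15: δ(p2, □) = (p2, □, L) → [p2]□□□□□□□□□□□□□□□cbba
Step 16: δ(p2, □) = (p2, □, L) → [p2]□□□□□□□□□□□□□□□□cbba
Step 17: δ(p2, □) = (p2, □, L) → [p2]□□□□□□□□□□□□□□□□□cbba
Step 18: δ(p2, □) = (p2, □, L) → [p2]□□□□□□□□□□□□□□□□□□cbba
Step 19: δ(p2, □) = (p2, □, L) → [p2]□□□□□□□□□□□□□□□□□□□cbba
Step 20: δ(p2, □) = (p2, □, L) → [p2]□□□□□□□□□□□□□□□□□□□□cbba
Step 21: δ(p2, □) = (p2, □, L) → [p2]□□□□□□□□□□□□□□□□□□□□□cbba
Step 22: δ(p2, □) = (p2, □, L) → [p2]□□□□□□□□□□□□□□□□□□□□□□cbba
Step 23: δ(p2, □) = (p2, □, L) → [p2]□□□□□□□□□□□□□□□□□□□□□□□cbba
Step 24: δ(p2, □) = (p2, □, L) → [p2]□□□□□□□□□□□□□□□□□□□□□□□□cbba
Step 25: δ(p2, □) = (p2, □, L) → [p2]□□□□□□□□□□□□□□□□□□□□□□□□□cbba
Step 26: δ(p2, □) = (p2, □, L) → [p2]□□□□□□□□□□□□□□□□□□□□□□□□□□cbba

The machine has not reached a halting state after 26 steps.
The machine did not halt within the 26-step bound.

Answer: No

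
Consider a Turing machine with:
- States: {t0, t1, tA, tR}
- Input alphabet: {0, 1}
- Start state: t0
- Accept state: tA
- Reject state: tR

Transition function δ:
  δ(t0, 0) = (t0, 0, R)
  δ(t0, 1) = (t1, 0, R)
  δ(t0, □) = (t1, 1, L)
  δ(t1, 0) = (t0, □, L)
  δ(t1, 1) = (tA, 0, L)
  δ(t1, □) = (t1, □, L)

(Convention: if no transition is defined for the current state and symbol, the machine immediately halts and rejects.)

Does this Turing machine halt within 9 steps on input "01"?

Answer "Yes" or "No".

Execution trace:
Initial: [t0]01
Step 1: δ(t0, 0) = (t0, 0, R) → 0[t0]1
Step 2: δ(t0, 1) = (t1, 0, R) → 00[t1]□
Step 3: δ(t1, □) = (t1, □, L) → 0[t1]0□
Step 4: δ(t1, 0) = (t0, □, L) → [t0]0□□
Step 5: δ(t0, 0) = (t0, 0, R) → 0[t0]□□
Step 6: δ(t0, □) = (t1, 1, L) → [t1]01□
Step 7: δ(t1, 0) = (t0, □, L) → [t0]□□1□
Step 8: δ(t0, □) = (t1, 1, L) → [t1]□1□1□
Step 9: δ(t1, □) = (t1, □, L) → [t1]□□1□1□

The machine has not reached a halting state after 9 steps.
The machine did not halt within the 9-step bound.

Answer: No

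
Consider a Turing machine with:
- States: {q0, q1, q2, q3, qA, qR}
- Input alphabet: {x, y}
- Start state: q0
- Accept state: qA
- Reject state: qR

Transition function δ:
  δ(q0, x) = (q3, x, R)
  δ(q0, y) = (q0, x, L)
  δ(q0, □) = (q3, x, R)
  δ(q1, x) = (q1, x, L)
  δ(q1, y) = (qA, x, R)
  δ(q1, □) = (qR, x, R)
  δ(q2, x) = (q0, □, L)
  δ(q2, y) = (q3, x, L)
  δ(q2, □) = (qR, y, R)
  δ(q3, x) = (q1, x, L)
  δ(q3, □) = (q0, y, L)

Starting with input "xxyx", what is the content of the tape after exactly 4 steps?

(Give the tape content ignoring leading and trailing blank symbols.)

Execution trace:
Initial: [q0]xxyx
Step 1: δ(q0, x) = (q3, x, R) → x[q3]xyx
Step 2: δ(q3, x) = (q1, x, L) → [q1]xxyx
Step 3: δ(q1, x) = (q1, x, L) → [q1]□xxyx
Step 4: δ(q1, □) = (qR, x, R) → x[qR]xxyx

The machine reaches the reject state qR and halts.

After 4 steps, the tape (ignoring leading/trailing blanks) is: xxxyx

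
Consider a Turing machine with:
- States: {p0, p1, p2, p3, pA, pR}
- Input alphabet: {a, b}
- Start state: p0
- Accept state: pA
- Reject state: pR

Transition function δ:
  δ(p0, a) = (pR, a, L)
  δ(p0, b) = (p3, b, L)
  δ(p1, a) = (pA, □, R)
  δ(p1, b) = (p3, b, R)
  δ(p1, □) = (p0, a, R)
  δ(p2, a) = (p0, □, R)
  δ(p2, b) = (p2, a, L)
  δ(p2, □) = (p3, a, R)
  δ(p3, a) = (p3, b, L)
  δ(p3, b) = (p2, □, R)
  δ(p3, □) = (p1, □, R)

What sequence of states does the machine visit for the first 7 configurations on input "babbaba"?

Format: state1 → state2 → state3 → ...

Execution trace:
Initial: [p0]babbaba
Step 1: δ(p0, b) = (p3, b, L) → [p3]□babbaba
Step 2: δ(p3, □) = (p1, □, R) → □[p1]babbaba
Step 3: δ(p1, b) = (p3, b, R) → □b[p3]abbaba
Step 4: δ(p3, a) = (p3, b, L) → □[p3]bbbbaba
Step 5: δ(p3, b) = (p2, □, R) → □□[p2]bbbaba
Step 6: δ(p2, b) = (p2, a, L) → □[p2]□abbaba

State sequence: p0 → p3 → p1 → p3 → p3 → p2 → p2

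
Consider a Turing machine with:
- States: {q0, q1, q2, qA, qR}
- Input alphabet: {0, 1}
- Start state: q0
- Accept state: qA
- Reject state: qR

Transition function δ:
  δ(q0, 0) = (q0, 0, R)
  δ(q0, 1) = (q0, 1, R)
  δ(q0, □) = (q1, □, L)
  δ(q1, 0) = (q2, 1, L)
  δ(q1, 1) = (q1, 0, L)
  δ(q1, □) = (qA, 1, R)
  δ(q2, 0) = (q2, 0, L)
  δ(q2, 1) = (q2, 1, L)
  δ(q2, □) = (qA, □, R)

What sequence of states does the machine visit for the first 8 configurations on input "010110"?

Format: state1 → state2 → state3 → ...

Execution trace:
Initial: [q0]010110
Step 1: δ(q0, 0) = (q0, 0, R) → 0[q0]10110
Step 2: δ(q0, 1) = (q0, 1, R) → 01[q0]0110
Step 3: δ(q0, 0) = (q0, 0, R) → 010[q0]110
Step 4: δ(q0, 1) = (q0, 1, R) → 0101[q0]10
Step 5: δ(q0, 1) = (q0, 1, R) → 01011[q0]0
Step 6: δ(q0, 0) = (q0, 0, R) → 010110[q0]□
Step 7: δ(q0, □) = (q1, □, L) → 01011[q1]0□

State sequence: q0 → q0 → q0 → q0 → q0 → q0 → q0 → q1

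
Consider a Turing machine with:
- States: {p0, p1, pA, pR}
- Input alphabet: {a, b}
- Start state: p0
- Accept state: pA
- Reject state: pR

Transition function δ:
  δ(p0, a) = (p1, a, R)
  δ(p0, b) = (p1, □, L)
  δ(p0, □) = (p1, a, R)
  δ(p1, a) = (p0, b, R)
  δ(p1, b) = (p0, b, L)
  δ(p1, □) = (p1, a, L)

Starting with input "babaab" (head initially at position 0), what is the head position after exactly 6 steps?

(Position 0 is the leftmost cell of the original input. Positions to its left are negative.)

Execution trace (head position shown):
Step 0: [p0]babaab  (head at position 0)
Step 1: move left → [p1]□□abaab  (head at position -1)
Step 2: move left → [p1]□a□abaab  (head at position -2)
Step 3: move left → [p1]□aa□abaab  (head at position -3)
Step 4: move left → [p1]□aaa□abaab  (head at position -4)
Step 5: move left → [p1]□aaaa□abaab  (head at position -5)
Step 6: move left → [p1]□aaaaa□abaab  (head at position -6)

After 6 steps, the head is at position -6.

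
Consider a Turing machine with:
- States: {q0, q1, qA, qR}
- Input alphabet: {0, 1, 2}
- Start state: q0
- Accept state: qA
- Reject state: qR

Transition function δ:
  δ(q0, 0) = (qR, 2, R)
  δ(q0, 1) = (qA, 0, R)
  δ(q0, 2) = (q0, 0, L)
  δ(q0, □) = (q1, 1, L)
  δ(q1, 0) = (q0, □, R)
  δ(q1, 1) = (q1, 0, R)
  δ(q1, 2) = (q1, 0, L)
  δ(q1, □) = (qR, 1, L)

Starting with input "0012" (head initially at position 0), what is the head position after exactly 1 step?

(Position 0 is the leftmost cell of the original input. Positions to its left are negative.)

Execution trace (head position shown):
Step 0: [q0]0012  (head at position 0)
Step 1: move right → 2[qR]012  (head at position 1)

After 1 step, the head is at position 1.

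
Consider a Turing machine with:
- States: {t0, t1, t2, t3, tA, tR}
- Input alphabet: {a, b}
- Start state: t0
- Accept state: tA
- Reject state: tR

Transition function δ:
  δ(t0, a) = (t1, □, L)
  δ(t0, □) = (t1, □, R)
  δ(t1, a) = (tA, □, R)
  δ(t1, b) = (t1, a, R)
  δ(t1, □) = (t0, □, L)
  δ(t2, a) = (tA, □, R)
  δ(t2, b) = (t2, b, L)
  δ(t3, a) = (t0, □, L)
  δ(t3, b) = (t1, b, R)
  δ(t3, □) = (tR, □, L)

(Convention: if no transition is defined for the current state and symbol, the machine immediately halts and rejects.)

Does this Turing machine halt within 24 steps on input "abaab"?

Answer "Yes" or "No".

Execution trace:
Initial: [t0]abaab
Step 1: δ(t0, a) = (t1, □, L) → [t1]□□baab
Step 2: δ(t1, □) = (t0, □, L) → [t0]□□□baab
Step 3: δ(t0, □) = (t1, □, R) → □[t1]□□baab
Step 4: δ(t1, □) = (t0, □, L) → [t0]□□□baab
Step 5: δ(t0, □) = (t1, □, R) → □[t1]□□baab
Step 6: δ(t1, □) = (t0, □, L) → [t0]□□□baab
Step 7: δ(t0, □) = (t1, □, R) → □[t1]□□baab
Step 8: δ(t1, □) = (t0, □, L) → [t0]□□□baab
Step 9: δ(t0, □) = (t1, □, R) → □[t1]□□baab
Step 10: δ(t1, □) = (t0, □, L) → [t0]□□□baab
Step 11: δ(t0, □) = (t1, □, R) → □[t1]□□baab
Step 12: δ(t1, □) = (t0, □, L) → [t0]□□□baab
Step 13: δ(t0, □) = (t1, □, R) → □[t1]□□baab
Step 14: δ(t1, □) = (t0, □, L) → [t0]□□□baab
Step 15: δ(t0, □) = (t1, □, R) → □[t1]□□baab
Step 16: δ(t1, □) = (t0, □, L) → [t0]□□□baab
Step 17: δ(t0, □) = (t1, □, R) → □[t1]□□baab
Step 18: δ(t1, □) = (t0, □, L) → [t0]□□□baab
Step 19: δ(t0, □) = (t1, □, R) → □[t1]□□baab
Step 20: δ(t1, □) = (t0, □, L) → [t0]□□□baab
Step 21: δ(t0, □) = (t1, □, R) → □[t1]□□baab
Step 22: δ(t1, □) = (t0, □, L) → [t0]□□□baab
Step 23: δ(t0, □) = (t1, □, R) → □[t1]□□baab
Step 24: δ(t1, □) = (t0, □, L) → [t0]□□□baab

The machine has not reached a halting state after 24 steps.
The machine did not halt within the 24-step bound.

Answer: No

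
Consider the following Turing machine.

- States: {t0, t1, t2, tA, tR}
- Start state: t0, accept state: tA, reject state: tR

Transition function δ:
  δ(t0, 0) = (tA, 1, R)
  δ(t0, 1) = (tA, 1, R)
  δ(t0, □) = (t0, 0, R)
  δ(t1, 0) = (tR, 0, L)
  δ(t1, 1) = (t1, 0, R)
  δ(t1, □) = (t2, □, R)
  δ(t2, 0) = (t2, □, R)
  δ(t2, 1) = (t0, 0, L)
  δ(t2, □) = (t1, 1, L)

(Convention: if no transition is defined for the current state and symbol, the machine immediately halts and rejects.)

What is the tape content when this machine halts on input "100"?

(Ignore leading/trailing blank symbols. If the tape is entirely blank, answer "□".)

Execution trace:
Initial: [t0]100
Step 1: δ(t0, 1) = (tA, 1, R) → 1[tA]00

The machine reaches the accept state tA and halts.

Final tape (ignoring leading/trailing blanks): 100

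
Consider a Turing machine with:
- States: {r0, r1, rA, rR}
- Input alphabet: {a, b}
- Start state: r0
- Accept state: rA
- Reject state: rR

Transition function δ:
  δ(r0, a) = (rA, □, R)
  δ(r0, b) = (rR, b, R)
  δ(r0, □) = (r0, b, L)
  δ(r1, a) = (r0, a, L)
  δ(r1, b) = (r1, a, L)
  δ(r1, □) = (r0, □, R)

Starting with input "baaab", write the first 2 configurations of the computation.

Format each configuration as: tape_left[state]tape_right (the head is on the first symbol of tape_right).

Transitions applied:
Step 1: δ(r0, b) = (rR, b, R)

The first 2 configurations are:
[r0]baaab ⊢ b[rR]aaab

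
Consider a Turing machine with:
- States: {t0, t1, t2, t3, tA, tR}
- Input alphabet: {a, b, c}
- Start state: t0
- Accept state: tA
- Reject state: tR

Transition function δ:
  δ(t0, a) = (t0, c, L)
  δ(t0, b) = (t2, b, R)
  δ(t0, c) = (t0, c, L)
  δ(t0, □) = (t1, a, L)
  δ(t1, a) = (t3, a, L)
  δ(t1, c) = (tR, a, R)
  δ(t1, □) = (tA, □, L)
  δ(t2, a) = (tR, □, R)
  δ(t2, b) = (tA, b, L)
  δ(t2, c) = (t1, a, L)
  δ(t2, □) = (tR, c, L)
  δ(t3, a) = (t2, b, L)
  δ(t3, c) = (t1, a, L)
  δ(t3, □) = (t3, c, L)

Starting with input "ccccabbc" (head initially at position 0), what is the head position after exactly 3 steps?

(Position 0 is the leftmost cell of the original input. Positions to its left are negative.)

Execution trace (head position shown):
Step 0: [t0]ccccabbc  (head at position 0)
Step 1: move left → [t0]□ccccabbc  (head at position -1)
Step 2: move left → [t1]□accccabbc  (head at position -2)
Step 3: move left → [tA]□□accccabbc  (head at position -3)

After 3 steps, the head is at position -3.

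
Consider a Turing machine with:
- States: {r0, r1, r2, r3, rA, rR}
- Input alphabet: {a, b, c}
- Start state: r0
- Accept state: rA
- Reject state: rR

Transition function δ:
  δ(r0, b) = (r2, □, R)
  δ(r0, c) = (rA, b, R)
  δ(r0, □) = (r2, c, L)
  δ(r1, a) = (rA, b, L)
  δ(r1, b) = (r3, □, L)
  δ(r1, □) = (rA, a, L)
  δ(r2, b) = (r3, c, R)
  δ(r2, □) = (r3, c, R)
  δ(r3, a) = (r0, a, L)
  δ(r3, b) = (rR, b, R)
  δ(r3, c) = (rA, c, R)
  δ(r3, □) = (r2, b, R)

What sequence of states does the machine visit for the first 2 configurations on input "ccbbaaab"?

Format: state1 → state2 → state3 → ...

Execution trace:
Initial: [r0]ccbbaaab
Step 1: δ(r0, c) = (rA, b, R) → b[rA]cbbaaab

The machine reaches the accept state rA and halts.

State sequence: r0 → rA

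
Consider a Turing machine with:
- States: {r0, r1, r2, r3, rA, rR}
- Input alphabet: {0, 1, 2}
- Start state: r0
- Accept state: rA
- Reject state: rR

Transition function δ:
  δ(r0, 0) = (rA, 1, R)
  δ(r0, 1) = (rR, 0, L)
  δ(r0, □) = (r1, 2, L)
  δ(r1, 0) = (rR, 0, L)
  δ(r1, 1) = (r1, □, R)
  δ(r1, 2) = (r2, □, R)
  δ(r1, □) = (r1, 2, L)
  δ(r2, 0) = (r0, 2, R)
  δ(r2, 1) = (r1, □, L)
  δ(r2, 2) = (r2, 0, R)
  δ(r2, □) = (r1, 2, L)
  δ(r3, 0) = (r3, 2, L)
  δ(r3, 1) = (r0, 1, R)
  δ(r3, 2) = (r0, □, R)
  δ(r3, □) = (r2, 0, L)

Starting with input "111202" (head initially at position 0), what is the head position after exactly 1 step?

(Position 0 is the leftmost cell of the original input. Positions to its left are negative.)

Execution trace (head position shown):
Step 0: [r0]111202  (head at position 0)
Step 1: move left → [rR]□011202  (head at position -1)

After 1 step, the head is at position -1.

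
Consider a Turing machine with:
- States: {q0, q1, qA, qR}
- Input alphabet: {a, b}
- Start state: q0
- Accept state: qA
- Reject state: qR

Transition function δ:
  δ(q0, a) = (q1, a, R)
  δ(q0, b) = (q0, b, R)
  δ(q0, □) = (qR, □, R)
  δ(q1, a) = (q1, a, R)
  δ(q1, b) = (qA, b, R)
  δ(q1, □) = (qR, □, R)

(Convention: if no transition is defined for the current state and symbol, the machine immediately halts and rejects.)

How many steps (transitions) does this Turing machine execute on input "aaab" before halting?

Execution trace:
Initial: [q0]aaab
Step 1: δ(q0, a) = (q1, a, R) → a[q1]aab
Step 2: δ(q1, a) = (q1, a, R) → aa[q1]ab
Step 3: δ(q1, a) = (q1, a, R) → aaa[q1]b
Step 4: δ(q1, b) = (qA, b, R) → aaab[qA]□

The machine reaches the accept state qA and halts.

The machine executed 4 steps before halting.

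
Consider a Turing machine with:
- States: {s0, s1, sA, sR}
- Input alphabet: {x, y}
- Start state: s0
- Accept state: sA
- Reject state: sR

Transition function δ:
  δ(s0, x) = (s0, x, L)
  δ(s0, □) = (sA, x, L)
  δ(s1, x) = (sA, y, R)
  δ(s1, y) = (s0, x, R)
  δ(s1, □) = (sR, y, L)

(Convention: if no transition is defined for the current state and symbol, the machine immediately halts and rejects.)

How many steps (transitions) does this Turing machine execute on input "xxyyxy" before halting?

Execution trace:
Initial: [s0]xxyyxy
Step 1: δ(s0, x) = (s0, x, L) → [s0]□xxyyxy
Step 2: δ(s0, □) = (sA, x, L) → [sA]□xxxyyxy

The machine reaches the accept state sA and halts.

The machine executed 2 steps before halting.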